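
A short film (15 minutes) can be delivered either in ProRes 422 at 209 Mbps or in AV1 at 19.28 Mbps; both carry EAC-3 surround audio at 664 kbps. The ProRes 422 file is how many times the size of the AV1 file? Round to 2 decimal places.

15 min = 900 s
Audio: 664 kbps = 0.664 Mbps.
ProRes 422: 209.664 Mbps × 900 s = 188697.6 Mb = 21.967 GiB.
AV1: 19.944 Mbps × 900 s = 17949.6 Mb = 2.090 GiB.
Ratio: 21.967 / 2.090 = 10.513.

10.51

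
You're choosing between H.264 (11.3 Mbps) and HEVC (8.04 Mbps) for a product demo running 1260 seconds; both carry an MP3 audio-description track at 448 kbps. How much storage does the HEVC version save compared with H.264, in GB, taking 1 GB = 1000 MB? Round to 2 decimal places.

0.51 GB

Audio: 448 kbps = 0.448 Mbps.
H.264: 11.748 Mbps × 1260 s = 14802.5 Mb = 1.850 GB.
HEVC: 8.488 Mbps × 1260 s = 10694.9 Mb = 1.337 GB.
Saving: 1.850 − 1.337 = 0.513 GB.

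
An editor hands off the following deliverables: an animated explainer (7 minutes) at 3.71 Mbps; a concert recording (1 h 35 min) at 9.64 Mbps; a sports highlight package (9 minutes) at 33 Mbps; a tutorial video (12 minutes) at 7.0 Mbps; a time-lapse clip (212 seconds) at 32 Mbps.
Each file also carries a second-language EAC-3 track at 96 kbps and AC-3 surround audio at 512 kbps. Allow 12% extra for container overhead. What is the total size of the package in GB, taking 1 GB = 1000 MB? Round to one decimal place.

Audio total: 96 + 512 = 608 kbps = 0.608 Mbps.
animated explainer: 4.318 Mbps × 420 s × 1.12 = 2031.2 Mb
concert recording: 10.248 Mbps × 5700 s × 1.12 = 65423.2 Mb
sports highlight package: 33.608 Mbps × 540 s × 1.12 = 20326.1 Mb
tutorial video: 7.608 Mbps × 720 s × 1.12 = 6135.1 Mb
time-lapse clip: 32.608 Mbps × 212 s × 1.12 = 7742.4 Mb
Total: 101658.1 Mb = 12707.3 MB.
= 12.71 GB.

12.7 GB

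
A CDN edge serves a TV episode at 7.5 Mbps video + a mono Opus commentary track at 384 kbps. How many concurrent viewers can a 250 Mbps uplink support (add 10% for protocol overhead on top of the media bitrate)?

28

Audio: 384 kbps = 0.384 Mbps.
Per-viewer media rate: 7.884 Mbps.
On the wire with 10% overhead: 8.672 Mbps.
250 Mbps = 250.0 Mbps; 250.0 / 8.672 = 28.83 → 28 viewers.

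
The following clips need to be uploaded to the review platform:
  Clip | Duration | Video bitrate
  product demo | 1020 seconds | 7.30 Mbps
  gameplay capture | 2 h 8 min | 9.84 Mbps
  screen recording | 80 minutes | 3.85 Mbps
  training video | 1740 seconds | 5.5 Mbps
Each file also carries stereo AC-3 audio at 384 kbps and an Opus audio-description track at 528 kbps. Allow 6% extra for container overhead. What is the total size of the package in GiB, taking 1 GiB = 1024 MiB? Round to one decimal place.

15.4 GiB

Audio total: 384 + 528 = 912 kbps = 0.912 Mbps.
product demo: 8.212 Mbps × 1020 s × 1.06 = 8878.8 Mb
gameplay capture: 10.752 Mbps × 7680 s × 1.06 = 87529.9 Mb
screen recording: 4.762 Mbps × 4800 s × 1.06 = 24229.1 Mb
training video: 6.412 Mbps × 1740 s × 1.06 = 11826.3 Mb
Total: 132464.0 Mb = 16558.0 MB.
= 15.42 GiB.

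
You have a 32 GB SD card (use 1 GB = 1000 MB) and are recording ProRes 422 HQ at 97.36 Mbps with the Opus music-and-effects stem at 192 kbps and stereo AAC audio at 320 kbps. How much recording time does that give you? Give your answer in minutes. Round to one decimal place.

43.6 minutes

Audio total: 192 + 320 = 512 kbps = 0.512 Mbps.
Total bitrate: 97.36 + 0.512 = 97.872 Mbps.
Capacity: 32 GB = 256,000 Mb.
Recording time: 256,000 / 97.872 = 2,616 s ≈ 43.6 minutes.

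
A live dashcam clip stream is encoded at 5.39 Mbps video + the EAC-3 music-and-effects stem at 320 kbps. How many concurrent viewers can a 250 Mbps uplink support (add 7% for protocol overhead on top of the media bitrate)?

Audio: 320 kbps = 0.320 Mbps.
Per-viewer media rate: 5.710 Mbps.
On the wire with 7% overhead: 6.110 Mbps.
250 Mbps = 250.0 Mbps; 250.0 / 6.110 = 40.92 → 40 viewers.

40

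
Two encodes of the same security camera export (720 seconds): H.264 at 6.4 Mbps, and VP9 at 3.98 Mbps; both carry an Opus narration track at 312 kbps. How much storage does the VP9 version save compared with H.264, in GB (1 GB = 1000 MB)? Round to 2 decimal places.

Audio: 312 kbps = 0.312 Mbps.
H.264: 6.712 Mbps × 720 s = 4832.6 Mb = 0.604 GB.
VP9: 4.292 Mbps × 720 s = 3090.2 Mb = 0.386 GB.
Saving: 0.604 − 0.386 = 0.218 GB.

0.22 GB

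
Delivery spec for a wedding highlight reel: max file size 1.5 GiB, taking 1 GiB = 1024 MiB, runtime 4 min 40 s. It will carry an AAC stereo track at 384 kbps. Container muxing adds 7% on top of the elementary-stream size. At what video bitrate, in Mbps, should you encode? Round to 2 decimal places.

42.62 Mbps

Budget: 1.5 GiB = 12884.9 Mb.
Stream payload after overhead: 12884.9 / 1.07 = 12042.0 Mb.
4 min 40 s = 280 s
Total bitrate budget: 12042.0 Mb / 280 s = 43.007 Mbps.
Audio: 384 kbps = 0.384 Mbps.
Video: 43.007 − 0.384 = 42.623 Mbps.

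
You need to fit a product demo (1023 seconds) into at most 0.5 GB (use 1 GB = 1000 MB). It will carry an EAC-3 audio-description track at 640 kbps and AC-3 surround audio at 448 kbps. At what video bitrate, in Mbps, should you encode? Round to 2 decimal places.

Budget: 0.5 GB = 4000.0 Mb.
Total bitrate budget: 4000.0 Mb / 1023 s = 3.910 Mbps.
Audio total: 640 + 448 = 1088 kbps = 1.088 Mbps.
Video: 3.910 − 1.088 = 2.822 Mbps.

2.82 Mbps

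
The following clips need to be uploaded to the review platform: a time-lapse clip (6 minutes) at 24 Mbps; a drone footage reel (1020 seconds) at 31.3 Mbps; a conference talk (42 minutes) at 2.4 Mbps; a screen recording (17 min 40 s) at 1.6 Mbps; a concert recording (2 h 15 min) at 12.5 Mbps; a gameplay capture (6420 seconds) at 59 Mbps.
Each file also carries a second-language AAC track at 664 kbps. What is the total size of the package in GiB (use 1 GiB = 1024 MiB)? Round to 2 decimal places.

Audio: 664 kbps = 0.664 Mbps.
time-lapse clip: 24.664 Mbps × 360 s = 8879.0 Mb
drone footage reel: 31.964 Mbps × 1020 s = 32603.3 Mb
conference talk: 3.064 Mbps × 2520 s = 7721.3 Mb
screen recording: 2.264 Mbps × 1060 s = 2399.8 Mb
concert recording: 13.164 Mbps × 8100 s = 106628.4 Mb
gameplay capture: 59.664 Mbps × 6420 s = 383042.9 Mb
Total: 541274.7 Mb = 67659.3 MB.
= 63.01 GiB.

63.01 GiB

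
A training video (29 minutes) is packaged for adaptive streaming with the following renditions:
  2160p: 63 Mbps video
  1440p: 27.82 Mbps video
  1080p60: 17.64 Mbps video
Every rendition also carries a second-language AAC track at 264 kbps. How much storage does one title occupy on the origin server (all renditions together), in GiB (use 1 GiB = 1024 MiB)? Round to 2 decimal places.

22.13 GiB

29 min = 1740 s
Audio: 264 kbps = 0.264 Mbps.
Sum of rendition bitrates: (63+0.264) + (27.82+0.264) + (17.64+0.264) = 109.252 Mbps.
× 1740 s = 190,098 Mb = 23,762 MB = 22.13 GiB.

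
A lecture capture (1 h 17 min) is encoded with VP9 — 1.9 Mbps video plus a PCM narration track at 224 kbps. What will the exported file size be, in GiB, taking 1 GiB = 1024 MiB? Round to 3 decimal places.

1.142 GiB

1 h 17 min = 77 min = 4620 s
Audio: 224 kbps = 0.224 Mbps.
Total bitrate: 1.9 + 0.224 = 2.124 Mbps.
Stream data: 2.124 Mbps × 4620 s = 9812.9 Mb.
9,813 Mb = 1,226,610,000 bytes ÷ 1,073,741,824 = 1.142 GiB.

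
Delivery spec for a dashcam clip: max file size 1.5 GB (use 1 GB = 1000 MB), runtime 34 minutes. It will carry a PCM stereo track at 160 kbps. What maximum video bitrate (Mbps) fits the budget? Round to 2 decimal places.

Budget: 1.5 GB = 12000.0 Mb.
34 min = 2040 s
Total bitrate budget: 12000.0 Mb / 2040 s = 5.882 Mbps.
Audio: 160 kbps = 0.160 Mbps.
Video: 5.882 − 0.160 = 5.722 Mbps.

5.72 Mbps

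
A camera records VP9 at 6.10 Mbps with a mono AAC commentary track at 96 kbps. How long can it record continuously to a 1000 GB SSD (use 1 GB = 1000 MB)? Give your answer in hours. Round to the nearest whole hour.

Audio: 96 kbps = 0.096 Mbps.
Total bitrate: 6.10 + 0.096 = 6.196 Mbps.
Capacity: 1000 GB = 8,000,000 Mb.
Recording time: 8,000,000 / 6.196 = 1,291,156 s ≈ 359 hours.

359 hours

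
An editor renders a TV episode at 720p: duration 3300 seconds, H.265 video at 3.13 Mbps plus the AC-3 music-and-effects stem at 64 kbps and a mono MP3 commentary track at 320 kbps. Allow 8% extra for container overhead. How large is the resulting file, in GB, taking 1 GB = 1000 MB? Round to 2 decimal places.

Audio total: 64 + 320 = 384 kbps = 0.384 Mbps.
Total bitrate: 3.13 + 0.384 = 3.514 Mbps.
Stream data: 3.514 Mbps × 3300 s = 11596.2 Mb.
With 8% container overhead: ×1.08.
12,524 Mb ÷ 8 = 1,565 MB → 1.565 GB.

1.57 GB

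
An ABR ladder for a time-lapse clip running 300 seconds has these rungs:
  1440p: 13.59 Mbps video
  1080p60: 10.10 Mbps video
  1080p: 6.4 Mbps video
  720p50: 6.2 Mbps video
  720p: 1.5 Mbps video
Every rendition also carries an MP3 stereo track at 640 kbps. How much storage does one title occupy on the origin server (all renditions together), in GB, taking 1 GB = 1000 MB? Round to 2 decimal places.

1.54 GB

Audio: 640 kbps = 0.640 Mbps.
Sum of rendition bitrates: (13.59+0.640) + (10.10+0.640) + (6.4+0.640) + (6.2+0.640) + (1.5+0.640) = 40.990 Mbps.
× 300 s = 12,297 Mb = 1,537 MB = 1.537 GB.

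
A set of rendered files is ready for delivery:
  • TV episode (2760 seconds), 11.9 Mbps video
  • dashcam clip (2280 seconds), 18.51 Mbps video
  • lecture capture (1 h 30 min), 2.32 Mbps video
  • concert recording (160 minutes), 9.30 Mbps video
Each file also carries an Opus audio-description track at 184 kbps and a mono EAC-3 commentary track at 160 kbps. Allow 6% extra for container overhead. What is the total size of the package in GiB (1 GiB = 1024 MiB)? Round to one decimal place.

22.7 GiB

Audio total: 184 + 160 = 344 kbps = 0.344 Mbps.
TV episode: 12.244 Mbps × 2760 s × 1.06 = 35821.0 Mb
dashcam clip: 18.854 Mbps × 2280 s × 1.06 = 45566.3 Mb
lecture capture: 2.664 Mbps × 5400 s × 1.06 = 15248.7 Mb
concert recording: 9.644 Mbps × 9600 s × 1.06 = 98137.3 Mb
Total: 194773.5 Mb = 24346.7 MB.
= 22.67 GiB.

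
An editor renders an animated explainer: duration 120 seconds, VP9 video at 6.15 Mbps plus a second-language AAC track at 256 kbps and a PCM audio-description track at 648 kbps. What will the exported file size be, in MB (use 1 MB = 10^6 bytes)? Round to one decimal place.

Audio total: 256 + 648 = 904 kbps = 0.904 Mbps.
Total bitrate: 6.15 + 0.904 = 7.054 Mbps.
Stream data: 7.054 Mbps × 120 s = 846.5 Mb.
846.5 Mb ÷ 8 = 105.8 MB → 105.8 MB.

105.8 MB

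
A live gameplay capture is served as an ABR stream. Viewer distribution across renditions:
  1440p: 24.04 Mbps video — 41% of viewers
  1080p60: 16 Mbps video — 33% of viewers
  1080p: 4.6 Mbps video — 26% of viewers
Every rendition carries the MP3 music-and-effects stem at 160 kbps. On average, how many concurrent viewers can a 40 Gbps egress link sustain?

2425

Audio: 160 kbps = 0.160 Mbps.
Average per-viewer bitrate: 0.41×24.200 + 0.33×16.160 + 0.26×4.760 = 16.492 Mbps.
40 Gbps = 40,000 Mbps; 40,000 / 16.492 = 2425.36 → 2425.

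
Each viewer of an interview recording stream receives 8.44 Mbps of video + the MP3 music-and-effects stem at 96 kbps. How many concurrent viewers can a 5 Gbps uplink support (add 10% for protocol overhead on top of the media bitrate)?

Audio: 96 kbps = 0.096 Mbps.
Per-viewer media rate: 8.536 Mbps.
On the wire with 10% overhead: 9.390 Mbps.
5 Gbps = 5,000 Mbps; 5,000 / 9.390 = 532.50 → 532 viewers.

532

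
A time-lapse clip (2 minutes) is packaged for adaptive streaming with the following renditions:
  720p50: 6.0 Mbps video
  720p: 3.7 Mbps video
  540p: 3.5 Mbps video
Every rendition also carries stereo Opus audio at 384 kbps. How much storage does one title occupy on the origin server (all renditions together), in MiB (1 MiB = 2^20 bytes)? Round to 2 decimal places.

205.31 MiB

2 min = 120 s
Audio: 384 kbps = 0.384 Mbps.
Sum of rendition bitrates: (6.0+0.384) + (3.7+0.384) + (3.5+0.384) = 14.352 Mbps.
× 120 s = 1,722 Mb = 215.3 MB = 205.3 MiB.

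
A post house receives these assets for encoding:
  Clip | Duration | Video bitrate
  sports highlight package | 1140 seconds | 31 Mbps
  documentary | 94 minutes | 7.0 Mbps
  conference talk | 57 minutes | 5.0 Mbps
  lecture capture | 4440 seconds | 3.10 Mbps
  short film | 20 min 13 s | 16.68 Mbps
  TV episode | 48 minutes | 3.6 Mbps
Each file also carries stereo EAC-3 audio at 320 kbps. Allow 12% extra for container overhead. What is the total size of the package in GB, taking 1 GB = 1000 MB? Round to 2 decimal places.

Audio: 320 kbps = 0.320 Mbps.
sports highlight package: 31.320 Mbps × 1140 s × 1.12 = 39989.4 Mb
documentary: 7.320 Mbps × 5640 s × 1.12 = 46239.0 Mb
conference talk: 5.320 Mbps × 3420 s × 1.12 = 20377.7 Mb
lecture capture: 3.420 Mbps × 4440 s × 1.12 = 17007.0 Mb
short film: 17.000 Mbps × 1213 s × 1.12 = 23095.5 Mb
TV episode: 3.920 Mbps × 2880 s × 1.12 = 12644.4 Mb
Total: 159352.9 Mb = 19919.1 MB.
= 19.92 GB.

19.92 GB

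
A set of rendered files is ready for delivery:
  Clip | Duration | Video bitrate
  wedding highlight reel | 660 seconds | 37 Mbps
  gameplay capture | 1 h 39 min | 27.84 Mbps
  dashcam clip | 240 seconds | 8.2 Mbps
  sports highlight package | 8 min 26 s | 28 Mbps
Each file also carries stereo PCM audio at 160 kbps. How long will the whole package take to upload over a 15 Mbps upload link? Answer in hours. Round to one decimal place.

Audio: 160 kbps = 0.160 Mbps.
wedding highlight reel: 37.160 Mbps × 660 s = 24525.6 Mb
gameplay capture: 28.000 Mbps × 5940 s = 166320.0 Mb
dashcam clip: 8.360 Mbps × 240 s = 2006.4 Mb
sports highlight package: 28.160 Mbps × 506 s = 14249.0 Mb
Total: 207101.0 Mb = 25887.6 MB.
At 15 Mbps: 207101.0 / 15 = 13807 s ≈ 3.84 hours.

3.8 hours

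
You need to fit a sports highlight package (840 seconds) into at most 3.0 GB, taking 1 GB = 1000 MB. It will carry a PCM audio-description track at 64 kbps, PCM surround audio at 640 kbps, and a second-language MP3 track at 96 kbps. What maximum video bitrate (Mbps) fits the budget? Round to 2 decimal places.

Budget: 3.0 GB = 24000.0 Mb.
Total bitrate budget: 24000.0 Mb / 840 s = 28.571 Mbps.
Audio total: 64 + 640 + 96 = 800 kbps = 0.800 Mbps.
Video: 28.571 − 0.800 = 27.771 Mbps.

27.77 Mbps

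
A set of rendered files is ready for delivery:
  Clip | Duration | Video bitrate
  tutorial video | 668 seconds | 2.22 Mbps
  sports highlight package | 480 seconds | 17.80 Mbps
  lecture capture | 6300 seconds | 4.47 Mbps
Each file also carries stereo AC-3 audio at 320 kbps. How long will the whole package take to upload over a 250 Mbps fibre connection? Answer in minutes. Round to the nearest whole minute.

Audio: 320 kbps = 0.320 Mbps.
tutorial video: 2.540 Mbps × 668 s = 1696.7 Mb
sports highlight package: 18.120 Mbps × 480 s = 8697.6 Mb
lecture capture: 4.790 Mbps × 6300 s = 30177.0 Mb
Total: 40571.3 Mb = 5071.4 MB.
At 250 Mbps: 40571.3 / 250 = 162 s ≈ 2.7 minutes.

3 minutes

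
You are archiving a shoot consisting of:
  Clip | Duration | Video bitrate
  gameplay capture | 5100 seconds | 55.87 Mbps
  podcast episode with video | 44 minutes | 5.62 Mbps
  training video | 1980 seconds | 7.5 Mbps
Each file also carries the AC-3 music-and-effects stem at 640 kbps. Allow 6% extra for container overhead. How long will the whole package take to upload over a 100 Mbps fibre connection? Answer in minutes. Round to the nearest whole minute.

Audio: 640 kbps = 0.640 Mbps.
gameplay capture: 56.510 Mbps × 5100 s × 1.06 = 305493.1 Mb
podcast episode with video: 6.260 Mbps × 2640 s × 1.06 = 17518.0 Mb
training video: 8.140 Mbps × 1980 s × 1.06 = 17084.2 Mb
Total: 340095.3 Mb = 42511.9 MB.
At 100 Mbps: 340095.3 / 100 = 3401 s ≈ 56.7 minutes.

57 minutes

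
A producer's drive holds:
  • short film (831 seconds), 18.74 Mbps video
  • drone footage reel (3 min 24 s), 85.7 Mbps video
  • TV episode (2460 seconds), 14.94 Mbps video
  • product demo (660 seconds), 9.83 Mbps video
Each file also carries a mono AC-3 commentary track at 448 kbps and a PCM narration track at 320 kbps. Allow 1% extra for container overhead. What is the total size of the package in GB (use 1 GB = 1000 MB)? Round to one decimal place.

Audio total: 448 + 320 = 768 kbps = 0.768 Mbps.
short film: 19.508 Mbps × 831 s × 1.01 = 16373.3 Mb
drone footage reel: 86.468 Mbps × 204 s × 1.01 = 17815.9 Mb
TV episode: 15.708 Mbps × 2460 s × 1.01 = 39028.1 Mb
product demo: 10.598 Mbps × 660 s × 1.01 = 7064.6 Mb
Total: 80281.8 Mb = 10035.2 MB.
= 10.04 GB.

10.0 GB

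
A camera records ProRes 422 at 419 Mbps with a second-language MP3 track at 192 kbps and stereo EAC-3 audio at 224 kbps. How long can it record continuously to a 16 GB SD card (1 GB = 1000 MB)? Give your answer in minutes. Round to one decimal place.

Audio total: 192 + 224 = 416 kbps = 0.416 Mbps.
Total bitrate: 419 + 0.416 = 419.416 Mbps.
Capacity: 16 GB = 128,000 Mb.
Recording time: 128,000 / 419.416 = 305.2 s ≈ 5.09 minutes.

5.1 minutes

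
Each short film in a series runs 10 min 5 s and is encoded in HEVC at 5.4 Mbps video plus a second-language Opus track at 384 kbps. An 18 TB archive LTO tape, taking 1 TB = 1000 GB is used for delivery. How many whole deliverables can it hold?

10 min 5 s = 605 s
Audio: 384 kbps = 0.384 Mbps.
Total bitrate: 5.784 Mbps.
Per item: 5.784 Mbps × 605 s = 3,499 Mb = 437.4 MB.
Capacity: 18 TB = 144,000,000 Mb; 41150.85 items → 41150 complete.

41150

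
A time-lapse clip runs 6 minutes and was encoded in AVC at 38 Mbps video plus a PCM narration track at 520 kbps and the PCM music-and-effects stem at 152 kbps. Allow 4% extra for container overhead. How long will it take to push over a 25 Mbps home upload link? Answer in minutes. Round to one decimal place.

6 min = 360 s
Audio total: 520 + 152 = 672 kbps = 0.672 Mbps.
Total bitrate: 38.672 Mbps.
File: 38.672 Mbps × 360 s = 13921.9 Mb.
With 4% container overhead: ×1.04. → 14478.8 Mb.
At 25 Mbps: 14478.8 / 25 = 579.2 s ≈ 9.65 minutes.

9.7 minutes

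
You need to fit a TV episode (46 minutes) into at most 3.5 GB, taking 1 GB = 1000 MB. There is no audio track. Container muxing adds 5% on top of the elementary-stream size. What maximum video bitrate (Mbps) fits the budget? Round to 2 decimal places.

Budget: 3.5 GB = 28000.0 Mb.
Stream payload after overhead: 28000.0 / 1.05 = 26666.7 Mb.
46 min = 2760 s
Total bitrate budget: 26666.7 Mb / 2760 s = 9.662 Mbps.

9.66 Mbps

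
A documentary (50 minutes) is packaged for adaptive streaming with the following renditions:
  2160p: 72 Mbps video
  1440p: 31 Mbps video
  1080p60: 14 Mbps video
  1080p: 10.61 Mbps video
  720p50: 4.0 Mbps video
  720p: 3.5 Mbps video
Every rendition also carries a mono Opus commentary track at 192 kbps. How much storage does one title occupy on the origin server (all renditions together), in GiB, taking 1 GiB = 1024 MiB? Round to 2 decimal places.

47.59 GiB

50 min = 3000 s
Audio: 192 kbps = 0.192 Mbps.
Sum of rendition bitrates: (72+0.192) + (31+0.192) + (14+0.192) + (10.61+0.192) + (4.0+0.192) + (3.5+0.192) = 136.262 Mbps.
× 3000 s = 408,786 Mb = 51,098 MB = 47.59 GiB.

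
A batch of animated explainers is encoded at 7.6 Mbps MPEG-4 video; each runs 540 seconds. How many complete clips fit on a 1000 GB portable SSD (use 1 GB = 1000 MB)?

1949

Per item: 7.600 Mbps × 540 s = 4,104 Mb = 513.0 MB.
Capacity: 1000 GB = 8,000,000 Mb; 1949.32 items → 1949 complete.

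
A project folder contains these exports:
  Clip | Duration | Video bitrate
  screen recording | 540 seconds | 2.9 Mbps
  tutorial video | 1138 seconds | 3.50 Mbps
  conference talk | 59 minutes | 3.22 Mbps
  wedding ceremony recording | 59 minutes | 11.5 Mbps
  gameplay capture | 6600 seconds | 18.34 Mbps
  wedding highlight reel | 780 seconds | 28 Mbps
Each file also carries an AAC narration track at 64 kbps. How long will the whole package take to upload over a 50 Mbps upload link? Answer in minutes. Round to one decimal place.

67.2 minutes

Audio: 64 kbps = 0.064 Mbps.
screen recording: 2.964 Mbps × 540 s = 1600.6 Mb
tutorial video: 3.564 Mbps × 1138 s = 4055.8 Mb
conference talk: 3.284 Mbps × 3540 s = 11625.4 Mb
wedding ceremony recording: 11.564 Mbps × 3540 s = 40936.6 Mb
gameplay capture: 18.404 Mbps × 6600 s = 121466.4 Mb
wedding highlight reel: 28.064 Mbps × 780 s = 21889.9 Mb
Total: 201574.6 Mb = 25196.8 MB.
At 50 Mbps: 201574.6 / 50 = 4031 s ≈ 67.2 minutes.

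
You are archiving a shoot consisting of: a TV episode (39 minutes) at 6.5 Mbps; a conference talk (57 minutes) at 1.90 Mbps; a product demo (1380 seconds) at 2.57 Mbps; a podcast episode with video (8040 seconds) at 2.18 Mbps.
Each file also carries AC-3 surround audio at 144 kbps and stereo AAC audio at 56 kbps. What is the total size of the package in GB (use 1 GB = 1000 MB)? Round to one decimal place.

5.7 GB

Audio total: 144 + 56 = 200 kbps = 0.200 Mbps.
TV episode: 6.700 Mbps × 2340 s = 15678.0 Mb
conference talk: 2.100 Mbps × 3420 s = 7182.0 Mb
product demo: 2.770 Mbps × 1380 s = 3822.6 Mb
podcast episode with video: 2.380 Mbps × 8040 s = 19135.2 Mb
Total: 45817.8 Mb = 5727.2 MB.
= 5.727 GB.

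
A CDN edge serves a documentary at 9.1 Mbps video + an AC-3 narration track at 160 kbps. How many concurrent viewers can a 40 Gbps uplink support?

4319

Audio: 160 kbps = 0.160 Mbps.
Per-viewer media rate: 9.260 Mbps.
40 Gbps = 40,000 Mbps; 40,000 / 9.260 = 4319.65 → 4319 viewers.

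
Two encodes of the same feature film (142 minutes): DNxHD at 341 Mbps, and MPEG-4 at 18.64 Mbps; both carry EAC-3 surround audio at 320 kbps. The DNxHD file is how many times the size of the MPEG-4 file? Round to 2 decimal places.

18.00

142 min = 8520 s
Audio: 320 kbps = 0.320 Mbps.
DNxHD: 341.320 Mbps × 8520 s = 2908046.4 Mb = 338.541 GiB.
MPEG-4: 18.960 Mbps × 8520 s = 161539.2 Mb = 18.806 GiB.
Ratio: 338.541 / 18.806 = 18.002.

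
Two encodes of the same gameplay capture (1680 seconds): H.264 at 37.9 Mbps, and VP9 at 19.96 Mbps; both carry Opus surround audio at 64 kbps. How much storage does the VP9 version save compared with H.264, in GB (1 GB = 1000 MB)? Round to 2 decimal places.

3.77 GB

Audio: 64 kbps = 0.064 Mbps.
H.264: 37.964 Mbps × 1680 s = 63779.5 Mb = 7.972 GB.
VP9: 20.024 Mbps × 1680 s = 33640.3 Mb = 4.205 GB.
Saving: 7.972 − 4.205 = 3.767 GB.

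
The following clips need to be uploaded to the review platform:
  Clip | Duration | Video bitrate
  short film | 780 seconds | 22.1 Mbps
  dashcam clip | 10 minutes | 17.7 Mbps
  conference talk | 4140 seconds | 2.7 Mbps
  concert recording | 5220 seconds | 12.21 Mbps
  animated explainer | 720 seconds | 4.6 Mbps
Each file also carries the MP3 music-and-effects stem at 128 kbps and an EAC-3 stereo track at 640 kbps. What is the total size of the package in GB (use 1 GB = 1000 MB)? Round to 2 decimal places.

14.36 GB

Audio total: 128 + 640 = 768 kbps = 0.768 Mbps.
short film: 22.868 Mbps × 780 s = 17837.0 Mb
dashcam clip: 18.468 Mbps × 600 s = 11080.8 Mb
conference talk: 3.468 Mbps × 4140 s = 14357.5 Mb
concert recording: 12.978 Mbps × 5220 s = 67745.2 Mb
animated explainer: 5.368 Mbps × 720 s = 3865.0 Mb
Total: 114885.5 Mb = 14360.7 MB.
= 14.36 GB.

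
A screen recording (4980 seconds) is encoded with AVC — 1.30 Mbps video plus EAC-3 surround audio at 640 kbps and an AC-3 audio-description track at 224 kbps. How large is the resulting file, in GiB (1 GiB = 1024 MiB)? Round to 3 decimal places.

1.255 GiB

Audio total: 640 + 224 = 864 kbps = 0.864 Mbps.
Total bitrate: 1.30 + 0.864 = 2.164 Mbps.
Stream data: 2.164 Mbps × 4980 s = 10776.7 Mb.
10,777 Mb = 1,347,090,000 bytes ÷ 1,073,741,824 = 1.255 GiB.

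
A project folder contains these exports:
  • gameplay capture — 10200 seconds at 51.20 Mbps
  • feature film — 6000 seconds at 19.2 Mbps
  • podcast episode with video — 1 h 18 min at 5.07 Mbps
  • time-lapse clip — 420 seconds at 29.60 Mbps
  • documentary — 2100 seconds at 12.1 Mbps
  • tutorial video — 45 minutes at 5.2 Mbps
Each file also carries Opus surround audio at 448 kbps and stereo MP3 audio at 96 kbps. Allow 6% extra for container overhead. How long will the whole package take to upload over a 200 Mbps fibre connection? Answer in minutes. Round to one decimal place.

Audio total: 448 + 96 = 544 kbps = 0.544 Mbps.
gameplay capture: 51.744 Mbps × 10200 s × 1.06 = 559456.1 Mb
feature film: 19.744 Mbps × 6000 s × 1.06 = 125571.8 Mb
podcast episode with video: 5.614 Mbps × 4680 s × 1.06 = 27849.9 Mb
time-lapse clip: 30.144 Mbps × 420 s × 1.06 = 13420.1 Mb
documentary: 12.644 Mbps × 2100 s × 1.06 = 28145.5 Mb
tutorial video: 5.744 Mbps × 2700 s × 1.06 = 16439.3 Mb
Total: 770882.9 Mb = 96360.4 MB.
At 200 Mbps: 770882.9 / 200 = 3854 s ≈ 64.2 minutes.

64.2 minutes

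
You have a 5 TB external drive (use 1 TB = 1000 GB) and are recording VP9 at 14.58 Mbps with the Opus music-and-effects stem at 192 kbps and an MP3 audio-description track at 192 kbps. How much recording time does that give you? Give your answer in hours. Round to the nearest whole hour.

743 hours

Audio total: 192 + 192 = 384 kbps = 0.384 Mbps.
Total bitrate: 14.58 + 0.384 = 14.964 Mbps.
Capacity: 5 TB = 40,000,000 Mb.
Recording time: 40,000,000 / 14.964 = 2,673,082 s ≈ 743 hours.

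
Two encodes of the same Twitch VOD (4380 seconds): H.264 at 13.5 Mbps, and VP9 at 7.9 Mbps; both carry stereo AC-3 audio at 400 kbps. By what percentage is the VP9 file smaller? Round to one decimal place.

Audio: 400 kbps = 0.400 Mbps.
H.264: 13.900 Mbps × 4380 s = 60882.0 Mb = 7.088 GiB.
VP9: 8.300 Mbps × 4380 s = 36354.0 Mb = 4.232 GiB.
Reduction: (1 − 4.232/7.088) × 100 = 40.29%.

40.3%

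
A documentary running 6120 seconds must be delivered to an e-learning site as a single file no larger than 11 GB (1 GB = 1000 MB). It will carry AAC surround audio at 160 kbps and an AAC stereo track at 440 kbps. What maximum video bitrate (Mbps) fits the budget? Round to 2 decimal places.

13.78 Mbps

Budget: 11 GB = 88000.0 Mb.
Total bitrate budget: 88000.0 Mb / 6120 s = 14.379 Mbps.
Audio total: 160 + 440 = 600 kbps = 0.600 Mbps.
Video: 14.379 − 0.600 = 13.779 Mbps.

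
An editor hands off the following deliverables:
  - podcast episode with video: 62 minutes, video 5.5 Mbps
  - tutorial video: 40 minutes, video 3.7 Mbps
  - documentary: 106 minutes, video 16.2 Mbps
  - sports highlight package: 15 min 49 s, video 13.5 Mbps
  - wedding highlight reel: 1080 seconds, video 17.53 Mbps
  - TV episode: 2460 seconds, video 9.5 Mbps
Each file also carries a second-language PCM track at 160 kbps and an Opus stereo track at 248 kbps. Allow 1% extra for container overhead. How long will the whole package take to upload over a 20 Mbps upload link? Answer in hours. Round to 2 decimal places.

2.73 hours

Audio total: 160 + 248 = 408 kbps = 0.408 Mbps.
podcast episode with video: 5.908 Mbps × 3720 s × 1.01 = 22197.5 Mb
tutorial video: 4.108 Mbps × 2400 s × 1.01 = 9957.8 Mb
documentary: 16.608 Mbps × 6360 s × 1.01 = 106683.1 Mb
sports highlight package: 13.908 Mbps × 949 s × 1.01 = 13330.7 Mb
wedding highlight reel: 17.938 Mbps × 1080 s × 1.01 = 19566.8 Mb
TV episode: 9.908 Mbps × 2460 s × 1.01 = 24617.4 Mb
Total: 196353.3 Mb = 24544.2 MB.
At 20 Mbps: 196353.3 / 20 = 9818 s ≈ 2.73 hours.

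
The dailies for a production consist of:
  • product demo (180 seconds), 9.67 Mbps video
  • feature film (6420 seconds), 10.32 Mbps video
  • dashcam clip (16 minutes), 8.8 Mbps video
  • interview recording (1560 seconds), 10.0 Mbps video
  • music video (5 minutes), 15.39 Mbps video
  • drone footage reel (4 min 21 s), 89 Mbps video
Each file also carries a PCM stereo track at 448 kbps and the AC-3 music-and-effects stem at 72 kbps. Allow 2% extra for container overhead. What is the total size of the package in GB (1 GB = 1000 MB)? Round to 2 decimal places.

Audio total: 448 + 72 = 520 kbps = 0.520 Mbps.
product demo: 10.190 Mbps × 180 s × 1.02 = 1870.9 Mb
feature film: 10.840 Mbps × 6420 s × 1.02 = 70984.7 Mb
dashcam clip: 9.320 Mbps × 960 s × 1.02 = 9126.1 Mb
interview recording: 10.520 Mbps × 1560 s × 1.02 = 16739.4 Mb
music video: 15.910 Mbps × 300 s × 1.02 = 4868.5 Mb
drone footage reel: 89.520 Mbps × 261 s × 1.02 = 23832.0 Mb
Total: 127421.6 Mb = 15927.7 MB.
= 15.93 GB.

15.93 GB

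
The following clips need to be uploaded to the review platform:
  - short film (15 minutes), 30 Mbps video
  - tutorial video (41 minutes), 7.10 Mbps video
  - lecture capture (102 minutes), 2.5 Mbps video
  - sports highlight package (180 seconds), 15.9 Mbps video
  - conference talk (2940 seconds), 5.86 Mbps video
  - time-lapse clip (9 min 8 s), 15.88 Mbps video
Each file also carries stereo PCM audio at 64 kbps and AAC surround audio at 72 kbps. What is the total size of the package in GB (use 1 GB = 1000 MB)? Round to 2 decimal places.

Audio total: 64 + 72 = 136 kbps = 0.136 Mbps.
short film: 30.136 Mbps × 900 s = 27122.4 Mb
tutorial video: 7.236 Mbps × 2460 s = 17800.6 Mb
lecture capture: 2.636 Mbps × 6120 s = 16132.3 Mb
sports highlight package: 16.036 Mbps × 180 s = 2886.5 Mb
conference talk: 5.996 Mbps × 2940 s = 17628.2 Mb
time-lapse clip: 16.016 Mbps × 548 s = 8776.8 Mb
Total: 90346.8 Mb = 11293.3 MB.
= 11.29 GB.

11.29 GB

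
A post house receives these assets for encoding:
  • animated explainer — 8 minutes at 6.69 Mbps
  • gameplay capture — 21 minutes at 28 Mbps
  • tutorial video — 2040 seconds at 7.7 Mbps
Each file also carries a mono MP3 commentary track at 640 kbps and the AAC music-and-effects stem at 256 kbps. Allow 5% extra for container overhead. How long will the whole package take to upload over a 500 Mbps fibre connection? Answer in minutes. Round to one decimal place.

Audio total: 640 + 256 = 896 kbps = 0.896 Mbps.
animated explainer: 7.586 Mbps × 480 s × 1.05 = 3823.3 Mb
gameplay capture: 28.896 Mbps × 1260 s × 1.05 = 38229.4 Mb
tutorial video: 8.596 Mbps × 2040 s × 1.05 = 18412.6 Mb
Total: 60465.4 Mb = 7558.2 MB.
At 500 Mbps: 60465.4 / 500 = 121 s ≈ 2.02 minutes.

2.0 minutes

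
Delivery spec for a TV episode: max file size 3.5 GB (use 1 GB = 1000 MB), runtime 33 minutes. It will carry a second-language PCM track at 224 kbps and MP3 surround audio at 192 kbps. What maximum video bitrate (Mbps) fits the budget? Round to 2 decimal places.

13.73 Mbps

Budget: 3.5 GB = 28000.0 Mb.
33 min = 1980 s
Total bitrate budget: 28000.0 Mb / 1980 s = 14.141 Mbps.
Audio total: 224 + 192 = 416 kbps = 0.416 Mbps.
Video: 14.141 − 0.416 = 13.725 Mbps.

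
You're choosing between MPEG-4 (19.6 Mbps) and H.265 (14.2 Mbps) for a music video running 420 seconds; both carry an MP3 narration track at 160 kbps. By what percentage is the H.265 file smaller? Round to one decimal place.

27.3%

Audio: 160 kbps = 0.160 Mbps.
MPEG-4: 19.760 Mbps × 420 s = 8299.2 Mb = 1.037 GB.
H.265: 14.360 Mbps × 420 s = 6031.2 Mb = 0.754 GB.
Reduction: (1 − 0.754/1.037) × 100 = 27.33%.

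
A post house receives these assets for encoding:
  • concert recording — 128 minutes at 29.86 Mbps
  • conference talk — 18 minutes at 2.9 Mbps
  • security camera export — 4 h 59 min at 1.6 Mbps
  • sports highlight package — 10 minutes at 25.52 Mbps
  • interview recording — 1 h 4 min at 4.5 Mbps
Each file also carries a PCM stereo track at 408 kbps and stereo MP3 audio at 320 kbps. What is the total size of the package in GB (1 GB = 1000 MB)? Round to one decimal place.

39.6 GB

Audio total: 408 + 320 = 728 kbps = 0.728 Mbps.
concert recording: 30.588 Mbps × 7680 s = 234915.8 Mb
conference talk: 3.628 Mbps × 1080 s = 3918.2 Mb
security camera export: 2.328 Mbps × 17940 s = 41764.3 Mb
sports highlight package: 26.248 Mbps × 600 s = 15748.8 Mb
interview recording: 5.228 Mbps × 3840 s = 20075.5 Mb
Total: 316422.7 Mb = 39552.8 MB.
= 39.55 GB.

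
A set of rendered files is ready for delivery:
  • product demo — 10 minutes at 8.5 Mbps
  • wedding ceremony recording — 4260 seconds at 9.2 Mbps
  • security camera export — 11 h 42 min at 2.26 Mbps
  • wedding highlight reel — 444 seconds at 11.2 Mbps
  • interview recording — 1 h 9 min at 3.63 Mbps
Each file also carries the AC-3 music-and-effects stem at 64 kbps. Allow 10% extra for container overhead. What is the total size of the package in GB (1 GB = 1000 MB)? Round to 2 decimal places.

22.38 GB

Audio: 64 kbps = 0.064 Mbps.
product demo: 8.564 Mbps × 600 s × 1.10 = 5652.2 Mb
wedding ceremony recording: 9.264 Mbps × 4260 s × 1.10 = 43411.1 Mb
security camera export: 2.324 Mbps × 42120 s × 1.10 = 107675.6 Mb
wedding highlight reel: 11.264 Mbps × 444 s × 1.10 = 5501.3 Mb
interview recording: 3.694 Mbps × 4140 s × 1.10 = 16822.5 Mb
Total: 179062.7 Mb = 22382.8 MB.
= 22.38 GB.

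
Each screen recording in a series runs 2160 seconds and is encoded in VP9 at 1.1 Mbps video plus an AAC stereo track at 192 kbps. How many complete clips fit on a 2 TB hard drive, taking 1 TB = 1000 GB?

Audio: 192 kbps = 0.192 Mbps.
Total bitrate: 1.292 Mbps.
Per item: 1.292 Mbps × 2160 s = 2,791 Mb = 348.8 MB.
Capacity: 2 TB = 16,000,000 Mb; 5733.29 items → 5733 complete.

5733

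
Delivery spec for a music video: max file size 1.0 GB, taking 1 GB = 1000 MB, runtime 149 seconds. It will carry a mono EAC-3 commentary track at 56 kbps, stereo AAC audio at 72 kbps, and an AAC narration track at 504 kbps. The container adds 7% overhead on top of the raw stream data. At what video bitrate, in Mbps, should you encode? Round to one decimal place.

49.5 Mbps

Budget: 1.0 GB = 8000.0 Mb.
Stream payload after overhead: 8000.0 / 1.07 = 7476.6 Mb.
Total bitrate budget: 7476.6 Mb / 149 s = 50.179 Mbps.
Audio total: 56 + 72 + 504 = 632 kbps = 0.632 Mbps.
Video: 50.179 − 0.632 = 49.547 Mbps.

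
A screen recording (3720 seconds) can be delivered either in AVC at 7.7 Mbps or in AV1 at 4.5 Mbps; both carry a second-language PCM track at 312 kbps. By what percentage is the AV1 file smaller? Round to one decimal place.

Audio: 312 kbps = 0.312 Mbps.
AVC: 8.012 Mbps × 3720 s = 29804.6 Mb = 3.470 GiB.
AV1: 4.812 Mbps × 3720 s = 17900.6 Mb = 2.084 GiB.
Reduction: (1 − 2.084/3.470) × 100 = 39.94%.

39.9%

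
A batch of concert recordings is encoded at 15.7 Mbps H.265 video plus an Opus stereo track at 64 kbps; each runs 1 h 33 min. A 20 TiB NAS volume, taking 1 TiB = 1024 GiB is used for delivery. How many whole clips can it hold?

1 h 33 min = 93 min = 5580 s
Audio: 64 kbps = 0.064 Mbps.
Total bitrate: 15.764 Mbps.
Per item: 15.764 Mbps × 5580 s = 87,963 Mb = 10,995 MB.
Capacity: 20 TiB = 175,921,860 Mb; 1999.95 items → 1999 complete.

1999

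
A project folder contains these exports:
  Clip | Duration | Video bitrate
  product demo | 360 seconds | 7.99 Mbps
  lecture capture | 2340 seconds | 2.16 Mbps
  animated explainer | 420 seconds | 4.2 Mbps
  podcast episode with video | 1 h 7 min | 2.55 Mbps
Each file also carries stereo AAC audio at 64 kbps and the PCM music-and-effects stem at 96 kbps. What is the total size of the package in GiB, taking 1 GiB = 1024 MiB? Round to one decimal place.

2.5 GiB

Audio total: 64 + 96 = 160 kbps = 0.160 Mbps.
product demo: 8.150 Mbps × 360 s = 2934.0 Mb
lecture capture: 2.320 Mbps × 2340 s = 5428.8 Mb
animated explainer: 4.360 Mbps × 420 s = 1831.2 Mb
podcast episode with video: 2.710 Mbps × 4020 s = 10894.2 Mb
Total: 21088.2 Mb = 2636.0 MB.
= 2.455 GiB.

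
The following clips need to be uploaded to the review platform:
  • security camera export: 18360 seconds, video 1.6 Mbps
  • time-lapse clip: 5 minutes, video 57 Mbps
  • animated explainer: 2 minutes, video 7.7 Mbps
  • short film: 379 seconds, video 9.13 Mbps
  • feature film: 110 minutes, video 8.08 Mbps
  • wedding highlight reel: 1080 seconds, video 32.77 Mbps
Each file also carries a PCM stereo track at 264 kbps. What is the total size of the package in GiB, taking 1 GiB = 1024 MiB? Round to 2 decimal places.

Audio: 264 kbps = 0.264 Mbps.
security camera export: 1.864 Mbps × 18360 s = 34223.0 Mb
time-lapse clip: 57.264 Mbps × 300 s = 17179.2 Mb
animated explainer: 7.964 Mbps × 120 s = 955.7 Mb
short film: 9.394 Mbps × 379 s = 3560.3 Mb
feature film: 8.344 Mbps × 6600 s = 55070.4 Mb
wedding highlight reel: 33.034 Mbps × 1080 s = 35676.7 Mb
Total: 146665.4 Mb = 18333.2 MB.
= 17.07 GiB.

17.07 GiB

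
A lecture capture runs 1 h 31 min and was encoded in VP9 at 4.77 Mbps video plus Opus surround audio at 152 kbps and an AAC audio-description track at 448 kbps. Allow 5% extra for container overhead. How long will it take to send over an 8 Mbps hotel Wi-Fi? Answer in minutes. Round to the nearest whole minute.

1 h 31 min = 91 min = 5460 s
Audio total: 152 + 448 = 600 kbps = 0.600 Mbps.
Total bitrate: 5.370 Mbps.
File: 5.370 Mbps × 5460 s = 29320.2 Mb.
With 5% container overhead: ×1.05. → 30786.2 Mb.
At 8 Mbps: 30786.2 / 8 = 3848.3 s ≈ 64.1 minutes.

64 minutes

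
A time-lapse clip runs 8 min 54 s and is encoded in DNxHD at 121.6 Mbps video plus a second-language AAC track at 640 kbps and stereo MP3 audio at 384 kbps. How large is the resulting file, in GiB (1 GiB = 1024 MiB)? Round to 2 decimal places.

7.62 GiB

8 min 54 s = 534 s
Audio total: 640 + 384 = 1024 kbps = 1.024 Mbps.
Total bitrate: 121.6 + 1.024 = 122.624 Mbps.
Stream data: 122.624 Mbps × 534 s = 65481.2 Mb.
65,481 Mb = 8,185,152,000 bytes ÷ 1,073,741,824 = 7.623 GiB.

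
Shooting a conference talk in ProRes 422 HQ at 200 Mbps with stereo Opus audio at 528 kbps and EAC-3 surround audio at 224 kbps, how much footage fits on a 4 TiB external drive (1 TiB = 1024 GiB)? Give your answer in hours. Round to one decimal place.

48.7 hours

Audio total: 528 + 224 = 752 kbps = 0.752 Mbps.
Total bitrate: 200 + 0.752 = 200.752 Mbps.
Capacity: 4 TiB = 35,184,372 Mb.
Recording time: 35,184,372 / 200.752 = 175,263 s ≈ 48.7 hours.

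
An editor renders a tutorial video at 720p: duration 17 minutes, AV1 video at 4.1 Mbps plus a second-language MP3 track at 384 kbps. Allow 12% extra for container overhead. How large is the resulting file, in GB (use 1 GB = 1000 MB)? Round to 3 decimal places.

17 min = 1020 s
Audio: 384 kbps = 0.384 Mbps.
Total bitrate: 4.1 + 0.384 = 4.484 Mbps.
Stream data: 4.484 Mbps × 1020 s = 4573.7 Mb.
With 12% container overhead: ×1.12.
5,123 Mb ÷ 8 = 640.3 MB → 0.6403 GB.

0.640 GB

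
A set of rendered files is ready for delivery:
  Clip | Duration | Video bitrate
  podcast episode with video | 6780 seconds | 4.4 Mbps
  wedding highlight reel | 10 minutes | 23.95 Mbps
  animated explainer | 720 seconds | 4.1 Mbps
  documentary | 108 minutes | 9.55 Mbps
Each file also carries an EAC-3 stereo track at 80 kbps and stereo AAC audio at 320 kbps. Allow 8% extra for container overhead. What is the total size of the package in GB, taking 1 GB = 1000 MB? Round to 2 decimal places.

15.51 GB

Audio total: 80 + 320 = 400 kbps = 0.400 Mbps.
podcast episode with video: 4.800 Mbps × 6780 s × 1.08 = 35147.5 Mb
wedding highlight reel: 24.350 Mbps × 600 s × 1.08 = 15778.8 Mb
animated explainer: 4.500 Mbps × 720 s × 1.08 = 3499.2 Mb
documentary: 9.950 Mbps × 6480 s × 1.08 = 69634.1 Mb
Total: 124059.6 Mb = 15507.5 MB.
= 15.51 GB.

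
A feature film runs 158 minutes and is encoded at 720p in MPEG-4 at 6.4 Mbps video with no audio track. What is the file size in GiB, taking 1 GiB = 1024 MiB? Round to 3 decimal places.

7.063 GiB

158 min = 9480 s
Total bitrate: 6.4 Mbps.
Stream data: 6.400 Mbps × 9480 s = 60672.0 Mb.
60,672 Mb = 7,584,000,000 bytes ÷ 1,073,741,824 = 7.063 GiB.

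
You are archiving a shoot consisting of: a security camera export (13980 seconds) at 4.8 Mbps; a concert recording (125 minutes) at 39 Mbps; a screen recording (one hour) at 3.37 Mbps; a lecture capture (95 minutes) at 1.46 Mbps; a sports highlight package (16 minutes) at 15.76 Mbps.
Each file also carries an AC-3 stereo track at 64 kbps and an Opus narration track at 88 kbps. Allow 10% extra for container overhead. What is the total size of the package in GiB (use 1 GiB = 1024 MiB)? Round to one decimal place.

Audio total: 64 + 88 = 152 kbps = 0.152 Mbps.
security camera export: 4.952 Mbps × 13980 s × 1.10 = 76151.9 Mb
concert recording: 39.152 Mbps × 7500 s × 1.10 = 323004.0 Mb
screen recording: 3.522 Mbps × 3600 s × 1.10 = 13947.1 Mb
lecture capture: 1.612 Mbps × 5700 s × 1.10 = 10107.2 Mb
sports highlight package: 15.912 Mbps × 960 s × 1.10 = 16803.1 Mb
Total: 440013.3 Mb = 55001.7 MB.
= 51.22 GiB.

51.2 GiB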